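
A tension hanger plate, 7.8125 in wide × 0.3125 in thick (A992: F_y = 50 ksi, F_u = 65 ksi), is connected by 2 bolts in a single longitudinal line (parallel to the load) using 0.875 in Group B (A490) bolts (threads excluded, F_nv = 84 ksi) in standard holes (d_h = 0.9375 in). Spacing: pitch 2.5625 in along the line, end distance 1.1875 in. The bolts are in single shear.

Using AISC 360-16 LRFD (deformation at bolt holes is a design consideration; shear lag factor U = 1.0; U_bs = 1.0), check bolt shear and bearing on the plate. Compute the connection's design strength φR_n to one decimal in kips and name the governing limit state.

42.8 kips (bearing governs)

Bolt shear: A_b = π(0.875)²/4 = 0.60132 in². φR_n = 0.75 × 84 × 0.60132 × 2 × 1 = 75.8 kips.
Bearing (0.3125 in plate, F_u = 65 ksi): end bolts L_c = 1.1875 − 0.9375/2 = 0.71875, R_n = min(1.2×0.71875×0.3125×65, 2.4×0.875×0.3125×65) = 17.52 kips/bolt; interior L_c = 2.5625 − 0.9375 = 1.625, R_n = 39.609 kips/bolt. φR_n = 0.75 × (1×17.52 + 1×39.609) = 42.8 kips.
Governing: min(75.8, 42.8) = 42.8 kips → bearing.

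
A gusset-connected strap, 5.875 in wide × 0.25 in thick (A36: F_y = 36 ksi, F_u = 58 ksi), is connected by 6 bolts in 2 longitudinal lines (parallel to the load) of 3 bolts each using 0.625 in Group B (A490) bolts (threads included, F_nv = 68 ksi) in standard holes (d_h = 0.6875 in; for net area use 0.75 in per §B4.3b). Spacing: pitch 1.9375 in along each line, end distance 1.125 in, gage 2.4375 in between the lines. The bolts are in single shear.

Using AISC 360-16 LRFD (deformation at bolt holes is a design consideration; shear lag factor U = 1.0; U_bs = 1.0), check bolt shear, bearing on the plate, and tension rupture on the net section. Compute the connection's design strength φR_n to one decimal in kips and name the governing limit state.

Bolt shear: A_b = π(0.625)²/4 = 0.3068 in². φR_n = 0.75 × 68 × 0.3068 × 6 × 1 = 93.9 kips.
Bearing (0.25 in plate, F_u = 58 ksi): end bolts L_c = 1.125 − 0.6875/2 = 0.78125, R_n = min(1.2×0.78125×0.25×58, 2.4×0.625×0.25×58) = 13.594 kips/bolt; interior L_c = 1.9375 − 0.6875 = 1.25, R_n = 21.75 kips/bolt. φR_n = 0.75 × (2×13.594 + 4×21.75) = 85.6 kips.
Tension rupture (net): A_n = (5.875 − 2×0.75)×0.25 = 1.0938 in² (U = 1.0, A_e = A_n). φR_n = 0.75 × 58 × 1.0938 = 47.6 kips.
Governing: min(93.9, 85.6, 47.6) = 47.6 kips → net-section rupture.

47.6 kips (net-section rupture governs)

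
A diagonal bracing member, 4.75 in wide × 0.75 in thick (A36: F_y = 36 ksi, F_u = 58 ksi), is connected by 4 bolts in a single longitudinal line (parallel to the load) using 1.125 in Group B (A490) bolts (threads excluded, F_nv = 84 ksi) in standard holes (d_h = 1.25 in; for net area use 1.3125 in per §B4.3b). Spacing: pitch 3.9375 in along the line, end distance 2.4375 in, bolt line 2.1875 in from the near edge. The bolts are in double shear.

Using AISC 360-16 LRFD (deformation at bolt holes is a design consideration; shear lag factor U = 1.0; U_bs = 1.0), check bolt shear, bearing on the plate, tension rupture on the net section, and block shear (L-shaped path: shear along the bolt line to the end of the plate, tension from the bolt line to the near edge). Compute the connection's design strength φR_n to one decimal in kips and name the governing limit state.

Bolt shear: A_b = π(1.125)²/4 = 0.99402 in². φR_n = 0.75 × 84 × 0.99402 × 4 × 2 = 501.0 kips.
Bearing (0.75 in plate, F_u = 58 ksi): end bolts L_c = 2.4375 − 1.25/2 = 1.8125, R_n = min(1.2×1.8125×0.75×58, 2.4×1.125×0.75×58) = 94.613 kips/bolt; interior L_c = 3.9375 − 1.25 = 2.6875, R_n = 117.45 kips/bolt. φR_n = 0.75 × (1×94.613 + 3×117.45) = 335.2 kips.
Tension rupture (net): A_n = (4.75 − 1×1.3125)×0.75 = 2.5781 in² (U = 1.0, A_e = A_n). φR_n = 0.75 × 58 × 2.5781 = 112.1 kips.
Block shear: shear path 1×[2.4375+3×3.9375] = 1×14.25 in, A_gv = 10.688, A_nv = 1×(14.25 − 3.5×1.3125)×0.75 = 7.2422 in²; tension to near edge: (2.1875 − 0.5×1.3125)×0.75 = 1.1484 in². R_n = min(0.6×58×7.2422, 0.6×36×10.688) + 1.0×58×1.1484 = min(252.03, 230.86) + 66.607 = 297.47 kips. φR_n = 0.75 × 297.47 = 223.1 kips.
Governing: min(501.0, 335.2, 112.1, 223.1) = 112.1 kips → net-section rupture.

112.1 kips (net-section rupture governs)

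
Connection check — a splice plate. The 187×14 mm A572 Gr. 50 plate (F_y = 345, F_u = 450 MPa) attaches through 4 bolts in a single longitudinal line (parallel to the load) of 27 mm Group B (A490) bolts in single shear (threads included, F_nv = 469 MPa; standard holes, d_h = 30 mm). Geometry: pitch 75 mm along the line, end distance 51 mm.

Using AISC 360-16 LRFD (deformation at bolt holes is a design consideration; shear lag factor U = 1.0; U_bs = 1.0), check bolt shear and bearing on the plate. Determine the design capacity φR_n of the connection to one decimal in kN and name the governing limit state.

805.6 kN (bolt shear governs)

Bolt shear: A_b = π(27)²/4 = 572.56 mm². φR_n = 0.75 × 469 × 572.56 × 4 × 1 = 805.6 kN.
Bearing (14 mm plate, F_u = 450 MPa): end bolts L_c = 51 − 30/2 = 36, R_n = min(1.2×36×14×450, 2.4×27×14×450) = 272.16 kN/bolt; interior L_c = 75 − 30 = 45, R_n = 340.2 kN/bolt. φR_n = 0.75 × (1×272.16 + 3×340.2) = 969.6 kN.
Governing: min(805.6, 969.6) = 805.6 kN → bolt shear.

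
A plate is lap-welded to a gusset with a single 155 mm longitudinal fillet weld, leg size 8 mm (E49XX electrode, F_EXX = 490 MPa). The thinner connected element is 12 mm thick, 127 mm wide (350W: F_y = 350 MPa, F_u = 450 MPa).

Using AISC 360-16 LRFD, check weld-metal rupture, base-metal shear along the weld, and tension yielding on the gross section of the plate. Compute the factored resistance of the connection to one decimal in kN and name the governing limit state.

Weld metal: throat = 0.707×8 = 5.656 mm, L = 155 mm. φR_n = 0.75 × 0.6 × 490 × 5.656 × 155 = 193.3 kN.
Base metal shear (12 mm plate): yield φR_n = 1.0×0.6×350×12×155 = 390.6 kN; rupture φR_n = 0.75×0.6×450×12×155 = 376.7 kN; take 376.7 kN (rupture).
Tension yield (gross): A_g = 127×12 = 1524 mm². φR_n = 0.90 × 350 × 1524 = 480.1 kN.
Governing: min(193.3, 376.7, 480.1) = 193.3 kN → weld metal.

193.3 kN (weld metal governs)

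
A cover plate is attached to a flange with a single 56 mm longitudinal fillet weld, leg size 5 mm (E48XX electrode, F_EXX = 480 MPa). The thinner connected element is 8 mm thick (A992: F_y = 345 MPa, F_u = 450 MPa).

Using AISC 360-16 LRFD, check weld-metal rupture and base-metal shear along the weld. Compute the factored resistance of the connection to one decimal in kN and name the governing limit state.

42.8 kN (weld metal governs)

Weld metal: throat = 0.707×5 = 3.535 mm, L = 56 mm. φR_n = 0.75 × 0.6 × 480 × 3.535 × 56 = 42.8 kN.
Base metal shear (8 mm plate): yield φR_n = 1.0×0.6×345×8×56 = 92.7 kN; rupture φR_n = 0.75×0.6×450×8×56 = 90.7 kN; take 90.7 kN (rupture).
Governing: min(42.8, 90.7) = 42.8 kN → weld metal.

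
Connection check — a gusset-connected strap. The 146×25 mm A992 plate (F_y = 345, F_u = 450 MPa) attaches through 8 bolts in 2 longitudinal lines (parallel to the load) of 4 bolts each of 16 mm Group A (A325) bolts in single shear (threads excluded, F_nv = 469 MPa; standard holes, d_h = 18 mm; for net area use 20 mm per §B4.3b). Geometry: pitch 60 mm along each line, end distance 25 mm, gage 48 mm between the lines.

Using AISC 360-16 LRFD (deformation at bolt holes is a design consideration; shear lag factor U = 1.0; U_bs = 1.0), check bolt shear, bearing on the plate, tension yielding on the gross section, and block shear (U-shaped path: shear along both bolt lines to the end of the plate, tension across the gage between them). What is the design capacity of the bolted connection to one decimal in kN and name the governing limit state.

565.8 kN (bolt shear governs)

Bolt shear: A_b = π(16)²/4 = 201.06 mm². φR_n = 0.75 × 469 × 201.06 × 8 × 1 = 565.8 kN.
Bearing (25 mm plate, F_u = 450 MPa): end bolts L_c = 25 − 18/2 = 16, R_n = min(1.2×16×25×450, 2.4×16×25×450) = 216 kN/bolt; interior L_c = 60 − 18 = 42, R_n = 432 kN/bolt. φR_n = 0.75 × (2×216 + 6×432) = 2268.0 kN.
Tension yield (gross): A_g = 146×25 = 3650 mm². φR_n = 0.90 × 345 × 3650 = 1133.3 kN.
Block shear: shear path 2×[25+3×60] = 2×205 mm, A_gv = 10250, A_nv = 2×(205 − 3.5×20)×25 = 6750 mm²; tension across gage: (48 − 1×20)×25 = 700 mm². R_n = min(0.6×450×6750, 0.6×345×10250) + 1.0×450×700 = min(1822.5, 2121.8) + 315 = 2137.5 kN. φR_n = 0.75 × 2137.5 = 1603.1 kN.
Governing: min(565.8, 2268.0, 1133.3, 1603.1) = 565.8 kN → bolt shear.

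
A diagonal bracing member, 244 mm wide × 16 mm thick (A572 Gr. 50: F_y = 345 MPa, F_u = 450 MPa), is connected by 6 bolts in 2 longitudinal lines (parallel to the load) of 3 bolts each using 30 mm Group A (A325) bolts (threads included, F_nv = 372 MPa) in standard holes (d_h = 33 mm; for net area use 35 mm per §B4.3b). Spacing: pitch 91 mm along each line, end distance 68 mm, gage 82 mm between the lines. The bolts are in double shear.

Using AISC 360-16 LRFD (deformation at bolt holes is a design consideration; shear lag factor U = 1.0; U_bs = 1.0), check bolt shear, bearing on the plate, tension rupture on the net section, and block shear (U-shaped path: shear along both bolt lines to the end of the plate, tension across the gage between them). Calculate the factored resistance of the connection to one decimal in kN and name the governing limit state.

Bolt shear: A_b = π(30)²/4 = 706.86 mm². φR_n = 0.75 × 372 × 706.86 × 6 × 2 = 2366.6 kN.
Bearing (16 mm plate, F_u = 450 MPa): end bolts L_c = 68 − 33/2 = 51.5, R_n = min(1.2×51.5×16×450, 2.4×30×16×450) = 444.96 kN/bolt; interior L_c = 91 − 33 = 58, R_n = 501.12 kN/bolt. φR_n = 0.75 × (2×444.96 + 4×501.12) = 2170.8 kN.
Tension rupture (net): A_n = (244 − 2×35)×16 = 2784 mm² (U = 1.0, A_e = A_n). φR_n = 0.75 × 450 × 2784 = 939.6 kN.
Block shear: shear path 2×[68+2×91] = 2×250 mm, A_gv = 8000, A_nv = 2×(250 − 2.5×35)×16 = 5200 mm²; tension across gage: (82 − 1×35)×16 = 752 mm². R_n = min(0.6×450×5200, 0.6×345×8000) + 1.0×450×752 = min(1404, 1656) + 338.4 = 1742.4 kN. φR_n = 0.75 × 1742.4 = 1306.8 kN.
Governing: min(2366.6, 2170.8, 939.6, 1306.8) = 939.6 kN → net-section rupture.

939.6 kN (net-section rupture governs)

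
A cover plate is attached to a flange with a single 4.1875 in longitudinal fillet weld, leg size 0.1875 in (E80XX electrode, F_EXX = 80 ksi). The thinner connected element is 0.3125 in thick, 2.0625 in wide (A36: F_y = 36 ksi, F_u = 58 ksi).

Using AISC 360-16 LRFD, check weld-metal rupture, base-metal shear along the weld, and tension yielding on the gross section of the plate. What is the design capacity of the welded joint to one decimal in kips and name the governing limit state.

20.0 kips (weld metal governs)

Weld metal: throat = 0.707×0.1875 = 0.13256 in, L = 4.1875 in. φR_n = 0.75 × 0.6 × 80 × 0.13256 × 4.1875 = 20.0 kips.
Base metal shear (0.3125 in plate): yield φR_n = 1.0×0.6×36×0.3125×4.1875 = 28.3 kips; rupture φR_n = 0.75×0.6×58×0.3125×4.1875 = 34.2 kips; take 28.3 kips (yield).
Tension yield (gross): A_g = 2.0625×0.3125 = 0.64453 in². φR_n = 0.90 × 36 × 0.64453 = 20.9 kips.
Governing: min(20.0, 28.3, 20.9) = 20.0 kips → weld metal.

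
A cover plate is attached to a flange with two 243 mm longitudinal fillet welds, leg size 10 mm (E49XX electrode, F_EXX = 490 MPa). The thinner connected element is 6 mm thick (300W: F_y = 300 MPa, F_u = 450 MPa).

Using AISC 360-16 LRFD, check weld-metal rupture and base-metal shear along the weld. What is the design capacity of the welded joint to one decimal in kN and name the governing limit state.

524.9 kN (base-metal shear governs)

Weld metal: throat = 0.707×10 = 7.07 mm, L = 2×243 = 486 mm. φR_n = 0.75 × 0.6 × 490 × 7.07 × 486 = 757.6 kN.
Base metal shear (6 mm plate): yield φR_n = 1.0×0.6×300×6×486 = 524.9 kN; rupture φR_n = 0.75×0.6×450×6×486 = 590.5 kN; take 524.9 kN (yield).
Governing: min(757.6, 524.9) = 524.9 kN → base-metal shear.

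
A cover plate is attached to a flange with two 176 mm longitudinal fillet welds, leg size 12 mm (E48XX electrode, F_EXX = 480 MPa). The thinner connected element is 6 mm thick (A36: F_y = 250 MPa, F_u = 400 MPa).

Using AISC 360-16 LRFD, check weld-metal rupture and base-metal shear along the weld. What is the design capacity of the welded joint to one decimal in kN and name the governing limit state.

Weld metal: throat = 0.707×12 = 8.484 mm, L = 2×176 = 352 mm. φR_n = 0.75 × 0.6 × 480 × 8.484 × 352 = 645.1 kN.
Base metal shear (6 mm plate): yield φR_n = 1.0×0.6×250×6×352 = 316.8 kN; rupture φR_n = 0.75×0.6×400×6×352 = 380.2 kN; take 316.8 kN (yield).
Governing: min(645.1, 316.8) = 316.8 kN → base-metal shear.

316.8 kN (base-metal shear governs)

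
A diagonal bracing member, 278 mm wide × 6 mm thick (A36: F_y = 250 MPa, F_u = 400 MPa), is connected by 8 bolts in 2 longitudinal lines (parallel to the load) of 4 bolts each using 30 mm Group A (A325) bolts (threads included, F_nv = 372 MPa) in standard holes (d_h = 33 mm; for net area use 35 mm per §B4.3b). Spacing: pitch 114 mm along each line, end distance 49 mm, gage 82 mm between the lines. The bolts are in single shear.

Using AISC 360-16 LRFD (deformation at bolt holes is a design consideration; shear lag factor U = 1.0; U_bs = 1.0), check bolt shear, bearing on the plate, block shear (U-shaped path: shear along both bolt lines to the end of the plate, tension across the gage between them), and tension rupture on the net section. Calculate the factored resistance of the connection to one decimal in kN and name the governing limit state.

Bolt shear: A_b = π(30)²/4 = 706.86 mm². φR_n = 0.75 × 372 × 706.86 × 8 × 1 = 1577.7 kN.
Bearing (6 mm plate, F_u = 400 MPa): end bolts L_c = 49 − 33/2 = 32.5, R_n = min(1.2×32.5×6×400, 2.4×30×6×400) = 93.6 kN/bolt; interior L_c = 114 − 33 = 81, R_n = 172.8 kN/bolt. φR_n = 0.75 × (2×93.6 + 6×172.8) = 918.0 kN.
Block shear: shear path 2×[49+3×114] = 2×391 mm, A_gv = 4692, A_nv = 2×(391 − 3.5×35)×6 = 3222 mm²; tension across gage: (82 − 1×35)×6 = 282 mm². R_n = min(0.6×400×3222, 0.6×250×4692) + 1.0×400×282 = min(773.28, 703.8) + 112.8 = 816.6 kN. φR_n = 0.75 × 816.6 = 612.5 kN.
Tension rupture (net): A_n = (278 − 2×35)×6 = 1248 mm² (U = 1.0, A_e = A_n). φR_n = 0.75 × 400 × 1248 = 374.4 kN.
Governing: min(1577.7, 918.0, 612.5, 374.4) = 374.4 kN → net-section rupture.

374.4 kN (net-section rupture governs)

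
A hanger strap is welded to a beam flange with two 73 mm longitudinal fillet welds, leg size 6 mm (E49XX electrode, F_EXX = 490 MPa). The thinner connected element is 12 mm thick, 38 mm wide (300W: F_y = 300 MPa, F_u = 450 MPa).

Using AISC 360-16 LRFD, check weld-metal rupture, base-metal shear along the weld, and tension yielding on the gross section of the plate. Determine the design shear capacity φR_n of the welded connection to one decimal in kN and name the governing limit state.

123.1 kN (gross-section yield governs)

Weld metal: throat = 0.707×6 = 4.242 mm, L = 2×73 = 146 mm. φR_n = 0.75 × 0.6 × 490 × 4.242 × 146 = 136.6 kN.
Base metal shear (12 mm plate): yield φR_n = 1.0×0.6×300×12×146 = 315.4 kN; rupture φR_n = 0.75×0.6×450×12×146 = 354.8 kN; take 315.4 kN (yield).
Tension yield (gross): A_g = 38×12 = 456 mm². φR_n = 0.90 × 300 × 456 = 123.1 kN.
Governing: min(136.6, 315.4, 123.1) = 123.1 kN → gross-section yield.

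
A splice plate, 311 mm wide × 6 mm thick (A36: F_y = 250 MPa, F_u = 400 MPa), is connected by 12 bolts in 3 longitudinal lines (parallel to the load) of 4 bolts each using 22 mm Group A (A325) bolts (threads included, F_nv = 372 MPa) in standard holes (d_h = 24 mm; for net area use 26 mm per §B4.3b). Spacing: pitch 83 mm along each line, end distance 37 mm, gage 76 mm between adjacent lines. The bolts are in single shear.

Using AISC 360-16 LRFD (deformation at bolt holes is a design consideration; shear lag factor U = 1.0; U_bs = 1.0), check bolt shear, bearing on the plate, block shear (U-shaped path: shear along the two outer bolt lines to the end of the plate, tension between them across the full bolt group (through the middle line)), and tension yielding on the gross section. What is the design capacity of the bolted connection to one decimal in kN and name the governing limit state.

419.9 kN (gross-section yield governs)

Bolt shear: A_b = π(22)²/4 = 380.13 mm². φR_n = 0.75 × 372 × 380.13 × 12 × 1 = 1272.7 kN.
Bearing (6 mm plate, F_u = 400 MPa): end bolts L_c = 37 − 24/2 = 25, R_n = min(1.2×25×6×400, 2.4×22×6×400) = 72 kN/bolt; interior L_c = 83 − 24 = 59, R_n = 126.72 kN/bolt. φR_n = 0.75 × (3×72 + 9×126.72) = 1017.4 kN.
Block shear: shear path 2×[37+3×83] = 2×286 mm, A_gv = 3432, A_nv = 2×(286 − 3.5×26)×6 = 2340 mm²; tension across gage: (152 − 2×26)×6 = 600 mm². R_n = min(0.6×400×2340, 0.6×250×3432) + 1.0×400×600 = min(561.6, 514.8) + 240 = 754.8 kN. φR_n = 0.75 × 754.8 = 566.1 kN.
Tension yield (gross): A_g = 311×6 = 1866 mm². φR_n = 0.90 × 250 × 1866 = 419.9 kN.
Governing: min(1272.7, 1017.4, 566.1, 419.9) = 419.9 kN → gross-section yield.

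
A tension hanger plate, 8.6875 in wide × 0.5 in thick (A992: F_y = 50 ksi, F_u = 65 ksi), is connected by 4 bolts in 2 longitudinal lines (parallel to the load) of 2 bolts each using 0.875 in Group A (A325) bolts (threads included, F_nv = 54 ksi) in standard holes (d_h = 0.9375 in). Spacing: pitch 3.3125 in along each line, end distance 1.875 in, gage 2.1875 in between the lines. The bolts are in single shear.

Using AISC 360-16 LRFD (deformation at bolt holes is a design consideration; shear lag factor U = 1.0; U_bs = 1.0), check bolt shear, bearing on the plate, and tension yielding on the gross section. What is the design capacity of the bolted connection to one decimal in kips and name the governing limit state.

97.4 kips (bolt shear governs)

Bolt shear: A_b = π(0.875)²/4 = 0.60132 in². φR_n = 0.75 × 54 × 0.60132 × 4 × 1 = 97.4 kips.
Bearing (0.5 in plate, F_u = 65 ksi): end bolts L_c = 1.875 − 0.9375/2 = 1.40625, R_n = min(1.2×1.40625×0.5×65, 2.4×0.875×0.5×65) = 54.844 kips/bolt; interior L_c = 3.3125 − 0.9375 = 2.375, R_n = 68.25 kips/bolt. φR_n = 0.75 × (2×54.844 + 2×68.25) = 184.6 kips.
Tension yield (gross): A_g = 8.6875×0.5 = 4.3438 in². φR_n = 0.90 × 50 × 4.3438 = 195.5 kips.
Governing: min(97.4, 184.6, 195.5) = 97.4 kips → bolt shear.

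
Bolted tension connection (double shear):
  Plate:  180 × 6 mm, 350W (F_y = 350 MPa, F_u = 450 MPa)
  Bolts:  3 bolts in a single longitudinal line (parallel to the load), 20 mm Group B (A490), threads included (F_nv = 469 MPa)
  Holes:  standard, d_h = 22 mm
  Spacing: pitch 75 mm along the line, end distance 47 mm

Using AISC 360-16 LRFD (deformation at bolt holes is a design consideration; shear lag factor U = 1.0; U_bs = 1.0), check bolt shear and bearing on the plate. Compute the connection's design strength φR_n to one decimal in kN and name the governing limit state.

281.9 kN (bearing governs)

Bolt shear: A_b = π(20)²/4 = 314.16 mm². φR_n = 0.75 × 469 × 314.16 × 3 × 2 = 663.0 kN.
Bearing (6 mm plate, F_u = 450 MPa): end bolts L_c = 47 − 22/2 = 36, R_n = min(1.2×36×6×450, 2.4×20×6×450) = 116.64 kN/bolt; interior L_c = 75 − 22 = 53, R_n = 129.6 kN/bolt. φR_n = 0.75 × (1×116.64 + 2×129.6) = 281.9 kN.
Governing: min(663.0, 281.9) = 281.9 kN → bearing.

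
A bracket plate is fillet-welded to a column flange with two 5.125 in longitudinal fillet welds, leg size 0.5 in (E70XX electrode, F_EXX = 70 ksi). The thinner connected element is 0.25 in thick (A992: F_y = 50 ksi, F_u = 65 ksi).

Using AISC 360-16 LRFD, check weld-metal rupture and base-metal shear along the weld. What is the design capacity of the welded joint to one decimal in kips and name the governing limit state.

Weld metal: throat = 0.707×0.5 = 0.3535 in, L = 2×5.125 = 10.25 in. φR_n = 0.75 × 0.6 × 70 × 0.3535 × 10.25 = 114.1 kips.
Base metal shear (0.25 in plate): yield φR_n = 1.0×0.6×50×0.25×10.25 = 76.9 kips; rupture φR_n = 0.75×0.6×65×0.25×10.25 = 75.0 kips; take 75.0 kips (rupture).
Governing: min(114.1, 75.0) = 75.0 kips → base-metal shear.

75.0 kips (base-metal shear governs)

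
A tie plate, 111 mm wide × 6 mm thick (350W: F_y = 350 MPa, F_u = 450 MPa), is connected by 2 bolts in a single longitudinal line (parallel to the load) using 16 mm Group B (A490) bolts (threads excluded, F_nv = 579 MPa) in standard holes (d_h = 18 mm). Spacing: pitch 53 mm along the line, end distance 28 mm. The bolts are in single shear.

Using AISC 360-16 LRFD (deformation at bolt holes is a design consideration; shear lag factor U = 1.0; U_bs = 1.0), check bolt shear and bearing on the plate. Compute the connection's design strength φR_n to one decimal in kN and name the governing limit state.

Bolt shear: A_b = π(16)²/4 = 201.06 mm². φR_n = 0.75 × 579 × 201.06 × 2 × 1 = 174.6 kN.
Bearing (6 mm plate, F_u = 450 MPa): end bolts L_c = 28 − 18/2 = 19, R_n = min(1.2×19×6×450, 2.4×16×6×450) = 61.56 kN/bolt; interior L_c = 53 − 18 = 35, R_n = 103.68 kN/bolt. φR_n = 0.75 × (1×61.56 + 1×103.68) = 123.9 kN.
Governing: min(174.6, 123.9) = 123.9 kN → bearing.

123.9 kN (bearing governs)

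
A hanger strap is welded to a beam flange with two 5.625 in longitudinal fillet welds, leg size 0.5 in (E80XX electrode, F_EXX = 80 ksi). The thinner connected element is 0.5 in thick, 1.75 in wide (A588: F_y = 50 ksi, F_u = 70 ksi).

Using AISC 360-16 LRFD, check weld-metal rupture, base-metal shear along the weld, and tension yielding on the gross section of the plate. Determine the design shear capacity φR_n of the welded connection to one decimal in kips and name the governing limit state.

39.4 kips (gross-section yield governs)

Weld metal: throat = 0.707×0.5 = 0.3535 in, L = 2×5.625 = 11.25 in. φR_n = 0.75 × 0.6 × 80 × 0.3535 × 11.25 = 143.2 kips.
Base metal shear (0.5 in plate): yield φR_n = 1.0×0.6×50×0.5×11.25 = 168.8 kips; rupture φR_n = 0.75×0.6×70×0.5×11.25 = 177.2 kips; take 168.8 kips (yield).
Tension yield (gross): A_g = 1.75×0.5 = 0.875 in². φR_n = 0.90 × 50 × 0.875 = 39.4 kips.
Governing: min(143.2, 168.8, 39.4) = 39.4 kips → gross-section yield.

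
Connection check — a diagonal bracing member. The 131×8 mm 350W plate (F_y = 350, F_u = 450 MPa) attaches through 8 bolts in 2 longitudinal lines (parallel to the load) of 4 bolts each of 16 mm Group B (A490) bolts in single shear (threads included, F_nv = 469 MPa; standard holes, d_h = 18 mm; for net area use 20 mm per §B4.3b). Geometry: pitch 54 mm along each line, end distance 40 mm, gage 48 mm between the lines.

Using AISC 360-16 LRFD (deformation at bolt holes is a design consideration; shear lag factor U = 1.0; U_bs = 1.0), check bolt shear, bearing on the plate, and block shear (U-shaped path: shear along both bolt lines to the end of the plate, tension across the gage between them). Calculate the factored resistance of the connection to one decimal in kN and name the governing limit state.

503.3 kN (block shear governs)

Bolt shear: A_b = π(16)²/4 = 201.06 mm². φR_n = 0.75 × 469 × 201.06 × 8 × 1 = 565.8 kN.
Bearing (8 mm plate, F_u = 450 MPa): end bolts L_c = 40 − 18/2 = 31, R_n = min(1.2×31×8×450, 2.4×16×8×450) = 133.92 kN/bolt; interior L_c = 54 − 18 = 36, R_n = 138.24 kN/bolt. φR_n = 0.75 × (2×133.92 + 6×138.24) = 823.0 kN.
Block shear: shear path 2×[40+3×54] = 2×202 mm, A_gv = 3232, A_nv = 2×(202 − 3.5×20)×8 = 2112 mm²; tension across gage: (48 − 1×20)×8 = 224 mm². R_n = min(0.6×450×2112, 0.6×350×3232) + 1.0×450×224 = min(570.24, 678.72) + 100.8 = 671.04 kN. φR_n = 0.75 × 671.04 = 503.3 kN.
Governing: min(565.8, 823.0, 503.3) = 503.3 kN → block shear.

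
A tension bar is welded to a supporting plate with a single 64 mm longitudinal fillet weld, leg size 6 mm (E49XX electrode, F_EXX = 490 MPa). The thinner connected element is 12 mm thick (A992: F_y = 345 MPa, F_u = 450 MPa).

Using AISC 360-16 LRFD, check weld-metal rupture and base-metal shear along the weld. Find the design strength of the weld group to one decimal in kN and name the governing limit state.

Weld metal: throat = 0.707×6 = 4.242 mm, L = 64 mm. φR_n = 0.75 × 0.6 × 490 × 4.242 × 64 = 59.9 kN.
Base metal shear (12 mm plate): yield φR_n = 1.0×0.6×345×12×64 = 159.0 kN; rupture φR_n = 0.75×0.6×450×12×64 = 155.5 kN; take 155.5 kN (rupture).
Governing: min(59.9, 155.5) = 59.9 kN → weld metal.

59.9 kN (weld metal governs)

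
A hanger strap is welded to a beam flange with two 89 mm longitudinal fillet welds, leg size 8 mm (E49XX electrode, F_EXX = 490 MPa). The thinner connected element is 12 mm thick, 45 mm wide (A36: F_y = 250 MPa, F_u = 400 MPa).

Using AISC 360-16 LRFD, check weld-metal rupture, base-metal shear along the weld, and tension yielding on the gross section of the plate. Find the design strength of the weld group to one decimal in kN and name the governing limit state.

121.5 kN (gross-section yield governs)

Weld metal: throat = 0.707×8 = 5.656 mm, L = 2×89 = 178 mm. φR_n = 0.75 × 0.6 × 490 × 5.656 × 178 = 222.0 kN.
Base metal shear (12 mm plate): yield φR_n = 1.0×0.6×250×12×178 = 320.4 kN; rupture φR_n = 0.75×0.6×400×12×178 = 384.5 kN; take 320.4 kN (yield).
Tension yield (gross): A_g = 45×12 = 540 mm². φR_n = 0.90 × 250 × 540 = 121.5 kN.
Governing: min(222.0, 320.4, 121.5) = 121.5 kN → gross-section yield.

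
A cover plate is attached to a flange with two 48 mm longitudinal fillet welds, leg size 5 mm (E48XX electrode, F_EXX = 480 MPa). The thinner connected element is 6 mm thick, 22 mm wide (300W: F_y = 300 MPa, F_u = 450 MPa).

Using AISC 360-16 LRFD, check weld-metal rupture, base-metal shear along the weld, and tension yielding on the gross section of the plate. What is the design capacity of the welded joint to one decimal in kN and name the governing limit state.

Weld metal: throat = 0.707×5 = 3.535 mm, L = 2×48 = 96 mm. φR_n = 0.75 × 0.6 × 480 × 3.535 × 96 = 73.3 kN.
Base metal shear (6 mm plate): yield φR_n = 1.0×0.6×300×6×96 = 103.7 kN; rupture φR_n = 0.75×0.6×450×6×96 = 116.6 kN; take 103.7 kN (yield).
Tension yield (gross): A_g = 22×6 = 132 mm². φR_n = 0.90 × 300 × 132 = 35.6 kN.
Governing: min(73.3, 103.7, 35.6) = 35.6 kN → gross-section yield.

35.6 kN (gross-section yield governs)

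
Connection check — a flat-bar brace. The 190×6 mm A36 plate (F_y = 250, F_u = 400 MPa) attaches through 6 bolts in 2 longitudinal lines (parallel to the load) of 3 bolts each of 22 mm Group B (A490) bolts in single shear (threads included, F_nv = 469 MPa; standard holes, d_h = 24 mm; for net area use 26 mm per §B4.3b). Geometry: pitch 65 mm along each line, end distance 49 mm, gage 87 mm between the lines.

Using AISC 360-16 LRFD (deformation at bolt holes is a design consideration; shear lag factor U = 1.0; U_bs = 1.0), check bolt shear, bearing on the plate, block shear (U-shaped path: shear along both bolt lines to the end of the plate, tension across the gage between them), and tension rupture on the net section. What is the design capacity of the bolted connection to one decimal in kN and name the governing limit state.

Bolt shear: A_b = π(22)²/4 = 380.13 mm². φR_n = 0.75 × 469 × 380.13 × 6 × 1 = 802.3 kN.
Bearing (6 mm plate, F_u = 400 MPa): end bolts L_c = 49 − 24/2 = 37, R_n = min(1.2×37×6×400, 2.4×22×6×400) = 106.56 kN/bolt; interior L_c = 65 − 24 = 41, R_n = 118.08 kN/bolt. φR_n = 0.75 × (2×106.56 + 4×118.08) = 514.1 kN.
Block shear: shear path 2×[49+2×65] = 2×179 mm, A_gv = 2148, A_nv = 2×(179 − 2.5×26)×6 = 1368 mm²; tension across gage: (87 − 1×26)×6 = 366 mm². R_n = min(0.6×400×1368, 0.6×250×2148) + 1.0×400×366 = min(328.32, 322.2) + 146.4 = 468.6 kN. φR_n = 0.75 × 468.6 = 351.5 kN.
Tension rupture (net): A_n = (190 − 2×26)×6 = 828 mm² (U = 1.0, A_e = A_n). φR_n = 0.75 × 400 × 828 = 248.4 kN.
Governing: min(802.3, 514.1, 351.5, 248.4) = 248.4 kN → net-section rupture.

248.4 kN (net-section rupture governs)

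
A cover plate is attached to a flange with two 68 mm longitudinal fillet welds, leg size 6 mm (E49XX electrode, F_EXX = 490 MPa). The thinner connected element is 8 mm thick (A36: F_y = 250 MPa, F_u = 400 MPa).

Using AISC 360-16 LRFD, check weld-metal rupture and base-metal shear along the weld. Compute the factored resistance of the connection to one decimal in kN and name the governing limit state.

Weld metal: throat = 0.707×6 = 4.242 mm, L = 2×68 = 136 mm. φR_n = 0.75 × 0.6 × 490 × 4.242 × 136 = 127.2 kN.
Base metal shear (8 mm plate): yield φR_n = 1.0×0.6×250×8×136 = 163.2 kN; rupture φR_n = 0.75×0.6×400×8×136 = 195.8 kN; take 163.2 kN (yield).
Governing: min(127.2, 163.2) = 127.2 kN → weld metal.

127.2 kN (weld metal governs)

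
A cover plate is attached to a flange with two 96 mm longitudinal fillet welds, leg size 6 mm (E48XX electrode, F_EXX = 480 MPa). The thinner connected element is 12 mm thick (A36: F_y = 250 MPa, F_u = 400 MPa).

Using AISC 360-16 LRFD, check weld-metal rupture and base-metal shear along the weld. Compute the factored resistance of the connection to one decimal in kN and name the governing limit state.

175.9 kN (weld metal governs)

Weld metal: throat = 0.707×6 = 4.242 mm, L = 2×96 = 192 mm. φR_n = 0.75 × 0.6 × 480 × 4.242 × 192 = 175.9 kN.
Base metal shear (12 mm plate): yield φR_n = 1.0×0.6×250×12×192 = 345.6 kN; rupture φR_n = 0.75×0.6×400×12×192 = 414.7 kN; take 345.6 kN (yield).
Governing: min(175.9, 345.6) = 175.9 kN → weld metal.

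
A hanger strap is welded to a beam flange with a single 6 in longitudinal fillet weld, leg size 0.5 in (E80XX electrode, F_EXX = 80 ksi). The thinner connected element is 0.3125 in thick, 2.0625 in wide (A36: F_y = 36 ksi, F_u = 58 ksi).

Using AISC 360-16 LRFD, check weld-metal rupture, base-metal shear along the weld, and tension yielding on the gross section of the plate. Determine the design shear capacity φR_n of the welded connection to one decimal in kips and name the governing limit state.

Weld metal: throat = 0.707×0.5 = 0.3535 in, L = 6 in. φR_n = 0.75 × 0.6 × 80 × 0.3535 × 6 = 76.4 kips.
Base metal shear (0.3125 in plate): yield φR_n = 1.0×0.6×36×0.3125×6 = 40.5 kips; rupture φR_n = 0.75×0.6×58×0.3125×6 = 48.9 kips; take 40.5 kips (yield).
Tension yield (gross): A_g = 2.0625×0.3125 = 0.64453 in². φR_n = 0.90 × 36 × 0.64453 = 20.9 kips.
Governing: min(76.4, 40.5, 20.9) = 20.9 kips → gross-section yield.

20.9 kips (gross-section yield governs)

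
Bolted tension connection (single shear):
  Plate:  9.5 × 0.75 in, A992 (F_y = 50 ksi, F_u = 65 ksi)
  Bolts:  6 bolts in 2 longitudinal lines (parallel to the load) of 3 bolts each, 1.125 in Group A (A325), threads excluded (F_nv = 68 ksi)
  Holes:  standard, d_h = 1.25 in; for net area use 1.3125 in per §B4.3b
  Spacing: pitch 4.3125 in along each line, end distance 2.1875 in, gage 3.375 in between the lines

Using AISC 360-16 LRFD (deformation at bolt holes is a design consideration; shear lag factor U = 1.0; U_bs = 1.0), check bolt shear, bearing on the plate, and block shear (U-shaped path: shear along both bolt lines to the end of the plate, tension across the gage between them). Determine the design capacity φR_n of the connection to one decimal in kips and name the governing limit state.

Bolt shear: A_b = π(1.125)²/4 = 0.99402 in². φR_n = 0.75 × 68 × 0.99402 × 6 × 1 = 304.2 kips.
Bearing (0.75 in plate, F_u = 65 ksi): end bolts L_c = 2.1875 − 1.25/2 = 1.5625, R_n = min(1.2×1.5625×0.75×65, 2.4×1.125×0.75×65) = 91.406 kips/bolt; interior L_c = 4.3125 − 1.25 = 3.0625, R_n = 131.63 kips/bolt. φR_n = 0.75 × (2×91.406 + 4×131.63) = 532.0 kips.
Block shear: shear path 2×[2.1875+2×4.3125] = 2×10.8125 in, A_gv = 16.219, A_nv = 2×(10.8125 − 2.5×1.3125)×0.75 = 11.297 in²; tension across gage: (3.375 − 1×1.3125)×0.75 = 1.5469 in². R_n = min(0.6×65×11.297, 0.6×50×16.219) + 1.0×65×1.5469 = min(440.58, 486.57) + 100.55 = 541.13 kips. φR_n = 0.75 × 541.13 = 405.8 kips.
Governing: min(304.2, 532.0, 405.8) = 304.2 kips → bolt shear.

304.2 kips (bolt shear governs)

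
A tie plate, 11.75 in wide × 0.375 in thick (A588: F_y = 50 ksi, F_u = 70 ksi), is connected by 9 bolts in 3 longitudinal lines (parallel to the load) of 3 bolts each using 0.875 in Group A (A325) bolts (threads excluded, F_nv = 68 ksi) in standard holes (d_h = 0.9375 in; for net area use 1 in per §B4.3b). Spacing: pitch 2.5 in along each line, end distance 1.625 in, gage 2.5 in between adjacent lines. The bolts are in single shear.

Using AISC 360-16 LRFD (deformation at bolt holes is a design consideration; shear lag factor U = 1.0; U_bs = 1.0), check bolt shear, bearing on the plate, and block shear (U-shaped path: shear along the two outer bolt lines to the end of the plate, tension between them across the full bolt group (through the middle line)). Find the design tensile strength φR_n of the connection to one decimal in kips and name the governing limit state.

Bolt shear: A_b = π(0.875)²/4 = 0.60132 in². φR_n = 0.75 × 68 × 0.60132 × 9 × 1 = 276.0 kips.
Bearing (0.375 in plate, F_u = 70 ksi): end bolts L_c = 1.625 − 0.9375/2 = 1.15625, R_n = min(1.2×1.15625×0.375×70, 2.4×0.875×0.375×70) = 36.422 kips/bolt; interior L_c = 2.5 − 0.9375 = 1.5625, R_n = 49.219 kips/bolt. φR_n = 0.75 × (3×36.422 + 6×49.219) = 303.4 kips.
Block shear: shear path 2×[1.625+2×2.5] = 2×6.625 in, A_gv = 4.9688, A_nv = 2×(6.625 − 2.5×1)×0.375 = 3.0938 in²; tension across gage: (5 − 2×1)×0.375 = 1.125 in². R_n = min(0.6×70×3.0938, 0.6×50×4.9688) + 1.0×70×1.125 = min(129.94, 149.06) + 78.75 = 208.69 kips. φR_n = 0.75 × 208.69 = 156.5 kips.
Governing: min(276.0, 303.4, 156.5) = 156.5 kips → block shear.

156.5 kips (block shear governs)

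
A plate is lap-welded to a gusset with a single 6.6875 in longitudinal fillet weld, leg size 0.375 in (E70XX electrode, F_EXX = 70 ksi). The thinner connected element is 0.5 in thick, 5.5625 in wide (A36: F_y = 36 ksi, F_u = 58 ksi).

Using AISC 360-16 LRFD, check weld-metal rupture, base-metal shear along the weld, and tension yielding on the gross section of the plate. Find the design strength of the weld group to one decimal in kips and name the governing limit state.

Weld metal: throat = 0.707×0.375 = 0.26513 in, L = 6.6875 in. φR_n = 0.75 × 0.6 × 70 × 0.26513 × 6.6875 = 55.9 kips.
Base metal shear (0.5 in plate): yield φR_n = 1.0×0.6×36×0.5×6.6875 = 72.2 kips; rupture φR_n = 0.75×0.6×58×0.5×6.6875 = 87.3 kips; take 72.2 kips (yield).
Tension yield (gross): A_g = 5.5625×0.5 = 2.7813 in². φR_n = 0.90 × 36 × 2.7813 = 90.1 kips.
Governing: min(55.9, 72.2, 90.1) = 55.9 kips → weld metal.

55.9 kips (weld metal governs)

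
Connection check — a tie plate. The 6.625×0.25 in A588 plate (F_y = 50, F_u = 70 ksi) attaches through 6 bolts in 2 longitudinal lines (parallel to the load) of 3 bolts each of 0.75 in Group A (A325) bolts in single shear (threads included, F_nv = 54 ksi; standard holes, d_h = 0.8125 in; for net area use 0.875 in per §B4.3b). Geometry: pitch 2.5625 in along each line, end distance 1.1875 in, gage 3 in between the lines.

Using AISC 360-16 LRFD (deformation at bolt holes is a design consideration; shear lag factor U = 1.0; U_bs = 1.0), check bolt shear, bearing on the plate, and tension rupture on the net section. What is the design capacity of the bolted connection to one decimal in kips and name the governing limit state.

64.0 kips (net-section rupture governs)

Bolt shear: A_b = π(0.75)²/4 = 0.44179 in². φR_n = 0.75 × 54 × 0.44179 × 6 × 1 = 107.4 kips.
Bearing (0.25 in plate, F_u = 70 ksi): end bolts L_c = 1.1875 − 0.8125/2 = 0.78125, R_n = min(1.2×0.78125×0.25×70, 2.4×0.75×0.25×70) = 16.406 kips/bolt; interior L_c = 2.5625 − 0.8125 = 1.75, R_n = 31.5 kips/bolt. φR_n = 0.75 × (2×16.406 + 4×31.5) = 119.1 kips.
Tension rupture (net): A_n = (6.625 − 2×0.875)×0.25 = 1.2188 in² (U = 1.0, A_e = A_n). φR_n = 0.75 × 70 × 1.2188 = 64.0 kips.
Governing: min(107.4, 119.1, 64.0) = 64.0 kips → net-section rupture.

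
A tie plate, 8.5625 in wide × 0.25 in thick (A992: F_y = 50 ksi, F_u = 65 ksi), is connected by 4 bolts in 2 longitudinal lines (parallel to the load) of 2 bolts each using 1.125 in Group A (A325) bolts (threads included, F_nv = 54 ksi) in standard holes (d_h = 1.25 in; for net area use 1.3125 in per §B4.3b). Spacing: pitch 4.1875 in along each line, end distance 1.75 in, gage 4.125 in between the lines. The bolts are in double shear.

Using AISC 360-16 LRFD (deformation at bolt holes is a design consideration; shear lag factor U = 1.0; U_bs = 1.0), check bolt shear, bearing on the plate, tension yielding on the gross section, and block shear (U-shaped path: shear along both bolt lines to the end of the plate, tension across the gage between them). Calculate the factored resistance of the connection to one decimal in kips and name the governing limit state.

Bolt shear: A_b = π(1.125)²/4 = 0.99402 in². φR_n = 0.75 × 54 × 0.99402 × 4 × 2 = 322.1 kips.
Bearing (0.25 in plate, F_u = 65 ksi): end bolts L_c = 1.75 − 1.25/2 = 1.125, R_n = min(1.2×1.125×0.25×65, 2.4×1.125×0.25×65) = 21.938 kips/bolt; interior L_c = 4.1875 − 1.25 = 2.9375, R_n = 43.875 kips/bolt. φR_n = 0.75 × (2×21.938 + 2×43.875) = 98.7 kips.
Tension yield (gross): A_g = 8.5625×0.25 = 2.1406 in². φR_n = 0.90 × 50 × 2.1406 = 96.3 kips.
Block shear: shear path 2×[1.75+1×4.1875] = 2×5.9375 in, A_gv = 2.9688, A_nv = 2×(5.9375 − 1.5×1.3125)×0.25 = 1.9844 in²; tension across gage: (4.125 − 1×1.3125)×0.25 = 0.70313 in². R_n = min(0.6×65×1.9844, 0.6×50×2.9688) + 1.0×65×0.70313 = min(77.392, 89.064) + 45.703 = 123.1 kips. φR_n = 0.75 × 123.1 = 92.3 kips.
Governing: min(322.1, 98.7, 96.3, 92.3) = 92.3 kips → block shear.

92.3 kips (block shear governs)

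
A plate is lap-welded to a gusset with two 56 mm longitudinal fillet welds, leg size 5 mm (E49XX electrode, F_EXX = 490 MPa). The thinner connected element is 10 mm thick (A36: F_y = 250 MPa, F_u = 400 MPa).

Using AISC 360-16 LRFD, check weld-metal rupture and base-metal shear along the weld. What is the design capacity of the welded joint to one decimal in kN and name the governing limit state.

Weld metal: throat = 0.707×5 = 3.535 mm, L = 2×56 = 112 mm. φR_n = 0.75 × 0.6 × 490 × 3.535 × 112 = 87.3 kN.
Base metal shear (10 mm plate): yield φR_n = 1.0×0.6×250×10×112 = 168.0 kN; rupture φR_n = 0.75×0.6×400×10×112 = 201.6 kN; take 168.0 kN (yield).
Governing: min(87.3, 168.0) = 87.3 kN → weld metal.

87.3 kN (weld metal governs)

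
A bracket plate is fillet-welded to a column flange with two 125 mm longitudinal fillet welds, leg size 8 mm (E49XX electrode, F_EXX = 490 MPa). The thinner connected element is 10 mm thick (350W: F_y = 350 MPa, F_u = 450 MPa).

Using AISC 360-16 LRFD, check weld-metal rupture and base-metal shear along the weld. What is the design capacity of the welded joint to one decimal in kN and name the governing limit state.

311.8 kN (weld metal governs)

Weld metal: throat = 0.707×8 = 5.656 mm, L = 2×125 = 250 mm. φR_n = 0.75 × 0.6 × 490 × 5.656 × 250 = 311.8 kN.
Base metal shear (10 mm plate): yield φR_n = 1.0×0.6×350×10×250 = 525.0 kN; rupture φR_n = 0.75×0.6×450×10×250 = 506.3 kN; take 506.3 kN (rupture).
Governing: min(311.8, 506.3) = 311.8 kN → weld metal.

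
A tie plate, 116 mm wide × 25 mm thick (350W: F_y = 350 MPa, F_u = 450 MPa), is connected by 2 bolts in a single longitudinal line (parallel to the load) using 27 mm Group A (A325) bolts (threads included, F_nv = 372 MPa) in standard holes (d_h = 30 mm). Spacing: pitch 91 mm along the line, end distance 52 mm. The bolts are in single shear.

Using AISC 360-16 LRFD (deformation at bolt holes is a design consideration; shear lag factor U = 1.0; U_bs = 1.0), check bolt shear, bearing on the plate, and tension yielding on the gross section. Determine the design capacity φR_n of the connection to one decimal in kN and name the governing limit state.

Bolt shear: A_b = π(27)²/4 = 572.56 mm². φR_n = 0.75 × 372 × 572.56 × 2 × 1 = 319.5 kN.
Bearing (25 mm plate, F_u = 450 MPa): end bolts L_c = 52 − 30/2 = 37, R_n = min(1.2×37×25×450, 2.4×27×25×450) = 499.5 kN/bolt; interior L_c = 91 − 30 = 61, R_n = 729 kN/bolt. φR_n = 0.75 × (1×499.5 + 1×729) = 921.4 kN.
Tension yield (gross): A_g = 116×25 = 2900 mm². φR_n = 0.90 × 350 × 2900 = 913.5 kN.
Governing: min(319.5, 921.4, 913.5) = 319.5 kN → bolt shear.

319.5 kN (bolt shear governs)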